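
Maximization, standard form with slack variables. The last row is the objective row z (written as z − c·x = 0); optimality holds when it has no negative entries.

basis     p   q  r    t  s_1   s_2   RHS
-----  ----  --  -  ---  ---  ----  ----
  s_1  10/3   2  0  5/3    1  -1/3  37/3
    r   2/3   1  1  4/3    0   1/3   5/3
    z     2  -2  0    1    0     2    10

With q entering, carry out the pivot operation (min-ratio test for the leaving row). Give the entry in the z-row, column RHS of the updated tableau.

Ratio test on column q — row 1: (37/3)/2 = 37/6; row 2: (5/3)/1 = 5/3. Minimum is 5/3 at row 2 (r leaves); pivot element 1.
Divide row 2 by 1; eliminate column q from the other rows.
z-row update in column RHS: 10 − (-2)·(5/3) = 40/3.

40/3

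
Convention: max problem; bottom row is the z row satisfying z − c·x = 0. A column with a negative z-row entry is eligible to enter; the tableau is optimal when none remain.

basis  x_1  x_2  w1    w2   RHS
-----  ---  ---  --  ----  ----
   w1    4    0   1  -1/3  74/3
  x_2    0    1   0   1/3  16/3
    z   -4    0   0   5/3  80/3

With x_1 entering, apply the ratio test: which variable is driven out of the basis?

Column x_1 entries and ratios — w1: (74/3)/4 = 37/6; x_2: 0 ≤ 0, skip.
Smallest ratio is 37/6 in the row of w1, so w1 leaves.

w1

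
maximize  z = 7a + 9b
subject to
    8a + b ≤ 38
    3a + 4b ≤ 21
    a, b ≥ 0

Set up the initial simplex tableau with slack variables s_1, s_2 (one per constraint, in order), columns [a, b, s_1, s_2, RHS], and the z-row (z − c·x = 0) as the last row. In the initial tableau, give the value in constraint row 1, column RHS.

38

The RHS of constraint 1 is b_1 = 38.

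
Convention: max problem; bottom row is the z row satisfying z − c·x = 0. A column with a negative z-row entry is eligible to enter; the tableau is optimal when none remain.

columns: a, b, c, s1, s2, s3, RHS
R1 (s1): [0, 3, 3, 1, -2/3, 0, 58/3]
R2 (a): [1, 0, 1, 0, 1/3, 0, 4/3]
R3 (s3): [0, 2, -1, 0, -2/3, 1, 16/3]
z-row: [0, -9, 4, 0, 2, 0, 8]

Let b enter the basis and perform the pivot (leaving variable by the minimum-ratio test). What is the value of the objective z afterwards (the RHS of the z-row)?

Ratio test on column b — row 1: (58/3)/3 = 58/9; row 2: entry 0 ≤ 0; row 3: (16/3)/2 = 8/3. Minimum is 8/3 at row 3 (s3 leaves); pivot element 2.
Pivot on row 3; the z-row RHS becomes 8 − (-9)·(8/3) = 32.

32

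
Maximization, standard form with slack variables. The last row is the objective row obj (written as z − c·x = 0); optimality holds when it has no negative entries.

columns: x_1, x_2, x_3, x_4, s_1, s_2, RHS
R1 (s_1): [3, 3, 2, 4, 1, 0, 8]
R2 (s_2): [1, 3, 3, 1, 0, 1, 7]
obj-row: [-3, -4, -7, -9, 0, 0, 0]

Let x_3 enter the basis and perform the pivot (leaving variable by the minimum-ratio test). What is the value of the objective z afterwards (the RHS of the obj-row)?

Ratio test on column x_3 — row 1: 8/2 = 4; row 2: 7/3 = 7/3. Minimum is 7/3 at row 2 (s_2 leaves); pivot element 3.
Pivot on row 2; the obj-row RHS becomes 0 − (-7)·(7/3) = 49/3.

49/3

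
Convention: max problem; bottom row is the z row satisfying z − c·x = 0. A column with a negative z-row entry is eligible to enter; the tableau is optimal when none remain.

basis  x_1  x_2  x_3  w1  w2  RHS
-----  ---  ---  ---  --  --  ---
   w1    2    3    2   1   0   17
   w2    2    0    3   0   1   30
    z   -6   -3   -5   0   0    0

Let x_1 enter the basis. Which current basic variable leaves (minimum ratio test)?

Column x_1 entries and ratios — w1: 17/2 = 17/2; w2: 30/2 = 15.
Smallest ratio is 17/2 in the row of w1, so w1 leaves.

w1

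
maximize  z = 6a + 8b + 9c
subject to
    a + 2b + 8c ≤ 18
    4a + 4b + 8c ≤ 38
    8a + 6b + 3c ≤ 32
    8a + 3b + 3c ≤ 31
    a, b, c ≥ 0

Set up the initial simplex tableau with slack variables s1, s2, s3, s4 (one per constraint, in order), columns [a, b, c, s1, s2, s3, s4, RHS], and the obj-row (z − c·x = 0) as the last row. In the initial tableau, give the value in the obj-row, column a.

The obj-row carries the negated objective coefficients: the a entry is -6.

-6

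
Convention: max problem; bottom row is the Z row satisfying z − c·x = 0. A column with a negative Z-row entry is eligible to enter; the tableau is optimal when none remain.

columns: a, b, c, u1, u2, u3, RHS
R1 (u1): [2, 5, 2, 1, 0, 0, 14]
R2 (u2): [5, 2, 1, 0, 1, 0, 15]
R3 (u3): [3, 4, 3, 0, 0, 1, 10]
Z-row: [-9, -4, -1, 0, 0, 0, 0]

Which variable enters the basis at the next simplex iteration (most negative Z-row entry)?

Negative Z-row entries: a: -9, b: -4, c: -1.
The most negative is -9 in column a, so a enters.

a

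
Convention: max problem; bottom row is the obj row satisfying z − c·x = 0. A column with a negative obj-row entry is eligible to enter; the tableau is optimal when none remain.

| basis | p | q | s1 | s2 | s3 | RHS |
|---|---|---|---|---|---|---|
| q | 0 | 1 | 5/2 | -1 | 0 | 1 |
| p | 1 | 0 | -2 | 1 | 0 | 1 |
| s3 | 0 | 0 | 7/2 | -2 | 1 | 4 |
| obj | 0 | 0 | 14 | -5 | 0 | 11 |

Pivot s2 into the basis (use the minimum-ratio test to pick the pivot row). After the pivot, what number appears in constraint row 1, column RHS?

Ratio test on column s2 — row 1: entry -1 ≤ 0; row 2: 1/1 = 1; row 3: entry -2 ≤ 0. Minimum is 1 at row 2 (p leaves); pivot element 1.
Divide row 2 by 1; eliminate column s2 from the other rows.
Row 1 update in column RHS: 1 − (-1)·1 = 2.

2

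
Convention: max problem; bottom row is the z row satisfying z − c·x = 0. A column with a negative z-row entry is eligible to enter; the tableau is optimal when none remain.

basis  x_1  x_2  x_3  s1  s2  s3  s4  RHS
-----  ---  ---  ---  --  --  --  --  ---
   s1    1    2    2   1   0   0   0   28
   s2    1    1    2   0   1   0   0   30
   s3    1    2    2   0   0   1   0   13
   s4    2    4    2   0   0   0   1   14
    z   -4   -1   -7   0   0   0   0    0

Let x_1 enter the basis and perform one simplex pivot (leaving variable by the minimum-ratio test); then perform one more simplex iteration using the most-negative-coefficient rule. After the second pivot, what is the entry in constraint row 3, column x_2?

0

Ratio test on column x_1 — row 1: 28/1 = 28; row 2: 30/1 = 30; row 3: 13/1 = 13; row 4: 14/2 = 7. Minimum is 7 at row 4 (s4 leaves); pivot element 2.
Divide row 4 by 2; eliminate column x_1 from the other rows.
Second iteration: most negative z-row entry is -3 in column x_3, so x_3 enters.
Ratio test on column x_3 — row 1: 21/1 = 21; row 2: 23/1 = 23; row 3: 6/1 = 6; row 4: 7/1 = 7. Minimum is 6 at row 3 (s3 leaves); pivot element 1.
Divide row 3 by 1; eliminate column x_3 from the other rows.
After both pivots, the entry at constraint row 3, column x_2 is 0.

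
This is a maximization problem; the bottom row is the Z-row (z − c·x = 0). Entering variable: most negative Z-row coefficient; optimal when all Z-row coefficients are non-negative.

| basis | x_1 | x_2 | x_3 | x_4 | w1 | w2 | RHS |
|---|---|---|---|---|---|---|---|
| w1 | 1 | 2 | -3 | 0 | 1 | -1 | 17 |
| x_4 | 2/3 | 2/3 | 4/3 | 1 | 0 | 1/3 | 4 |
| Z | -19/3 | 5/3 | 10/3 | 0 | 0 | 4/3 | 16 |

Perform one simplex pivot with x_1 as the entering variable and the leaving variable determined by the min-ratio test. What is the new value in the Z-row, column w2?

Ratio test on column x_1 — row 1: 17/1 = 17; row 2: 4/(2/3) = 6. Minimum is 6 at row 2 (x_4 leaves); pivot element 2/3.
Divide row 2 by 2/3; eliminate column x_1 from the other rows.
Z-row update in column w2: 4/3 − (-19/3)·(1/2) = 9/2.

9/2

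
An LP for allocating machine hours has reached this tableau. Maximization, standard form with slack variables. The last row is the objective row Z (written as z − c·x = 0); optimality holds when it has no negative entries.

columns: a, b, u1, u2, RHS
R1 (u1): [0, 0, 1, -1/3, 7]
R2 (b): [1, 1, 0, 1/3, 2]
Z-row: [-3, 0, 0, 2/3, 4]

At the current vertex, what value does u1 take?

u1 is basic (row 1); its value is the RHS of that row, 7.

7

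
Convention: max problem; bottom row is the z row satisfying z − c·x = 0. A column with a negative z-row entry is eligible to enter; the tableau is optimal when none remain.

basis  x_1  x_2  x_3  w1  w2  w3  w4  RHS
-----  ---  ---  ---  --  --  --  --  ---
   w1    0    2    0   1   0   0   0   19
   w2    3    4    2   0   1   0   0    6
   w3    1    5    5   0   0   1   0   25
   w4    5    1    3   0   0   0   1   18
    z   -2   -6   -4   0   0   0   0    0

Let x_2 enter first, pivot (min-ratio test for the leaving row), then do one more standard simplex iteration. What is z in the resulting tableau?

Ratio test on column x_2 — row 1: 19/2 = 19/2; row 2: 6/4 = 3/2; row 3: 25/5 = 5; row 4: 18/1 = 18. Minimum is 3/2 at row 2 (w2 leaves); pivot element 4.
Pivot on row 2; the z-row RHS becomes 0 − (-6)·(3/2) = 9.
Next entering variable (most negative z-row entry -1): x_3.
Ratio test on column x_3 — row 1: entry -1 ≤ 0; row 2: (3/2)/(1/2) = 3; row 3: (35/2)/(5/2) = 7; row 4: (33/2)/(5/2) = 33/5. Minimum is 3 at row 2 (x_2 leaves); pivot element 1/2.
After the second pivot the z-row RHS is 9 − (-1)·3 = 12.

12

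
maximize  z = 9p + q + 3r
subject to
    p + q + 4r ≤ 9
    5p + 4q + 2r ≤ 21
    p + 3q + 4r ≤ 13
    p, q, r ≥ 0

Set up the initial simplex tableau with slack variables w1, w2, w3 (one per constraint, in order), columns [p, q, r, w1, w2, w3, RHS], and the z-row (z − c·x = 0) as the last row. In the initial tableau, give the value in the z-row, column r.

-3

The z-row carries the negated objective coefficients: the r entry is -3.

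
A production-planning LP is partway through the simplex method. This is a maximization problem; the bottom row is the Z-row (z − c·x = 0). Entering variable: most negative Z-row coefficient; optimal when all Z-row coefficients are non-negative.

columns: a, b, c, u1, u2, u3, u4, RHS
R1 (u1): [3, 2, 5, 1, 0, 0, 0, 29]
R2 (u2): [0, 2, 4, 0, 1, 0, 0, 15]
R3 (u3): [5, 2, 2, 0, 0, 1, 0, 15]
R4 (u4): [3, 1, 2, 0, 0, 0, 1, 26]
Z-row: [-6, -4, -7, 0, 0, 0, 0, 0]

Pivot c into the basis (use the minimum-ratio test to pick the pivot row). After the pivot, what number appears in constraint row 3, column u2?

Ratio test on column c — row 1: 29/5 = 29/5; row 2: 15/4 = 15/4; row 3: 15/2 = 15/2; row 4: 26/2 = 13. Minimum is 15/4 at row 2 (u2 leaves); pivot element 4.
Divide row 2 by 4; eliminate column c from the other rows.
Row 3 update in column u2: 0 − 2·(1/4) = -1/2.

-1/2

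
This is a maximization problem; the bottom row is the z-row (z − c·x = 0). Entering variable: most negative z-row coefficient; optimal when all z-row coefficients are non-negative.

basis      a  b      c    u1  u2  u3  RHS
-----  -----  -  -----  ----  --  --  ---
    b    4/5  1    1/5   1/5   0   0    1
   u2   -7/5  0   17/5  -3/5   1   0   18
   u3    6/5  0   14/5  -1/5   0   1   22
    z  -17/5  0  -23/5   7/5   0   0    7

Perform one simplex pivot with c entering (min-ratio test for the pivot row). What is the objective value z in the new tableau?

30

Ratio test on column c — row 1: 1/(1/5) = 5; row 2: 18/(17/5) = 90/17; row 3: 22/(14/5) = 55/7. Minimum is 5 at row 1 (b leaves); pivot element 1/5.
Pivot on row 1; the z-row RHS becomes 7 − (-23/5)·5 = 30.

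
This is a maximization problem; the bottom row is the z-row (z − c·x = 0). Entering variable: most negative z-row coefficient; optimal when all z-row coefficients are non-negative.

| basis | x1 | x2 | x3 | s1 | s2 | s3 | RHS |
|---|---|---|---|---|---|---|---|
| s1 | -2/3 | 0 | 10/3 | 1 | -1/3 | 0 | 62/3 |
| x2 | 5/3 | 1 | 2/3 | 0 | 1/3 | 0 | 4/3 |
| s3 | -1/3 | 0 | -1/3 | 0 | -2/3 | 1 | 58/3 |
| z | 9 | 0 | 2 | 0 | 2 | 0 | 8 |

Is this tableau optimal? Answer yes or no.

yes

Every z-row coefficient is ≥ 0, so the tableau is optimal.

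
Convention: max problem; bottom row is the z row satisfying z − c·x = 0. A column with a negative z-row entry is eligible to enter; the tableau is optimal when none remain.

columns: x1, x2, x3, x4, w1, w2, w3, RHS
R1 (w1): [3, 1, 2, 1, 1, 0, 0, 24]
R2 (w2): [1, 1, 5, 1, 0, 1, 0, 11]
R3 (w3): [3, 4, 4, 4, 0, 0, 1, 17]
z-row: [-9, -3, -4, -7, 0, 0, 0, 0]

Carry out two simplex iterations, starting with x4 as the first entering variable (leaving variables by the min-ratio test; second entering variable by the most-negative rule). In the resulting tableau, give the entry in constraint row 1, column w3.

Ratio test on column x4 — row 1: 24/1 = 24; row 2: 11/1 = 11; row 3: 17/4 = 17/4. Minimum is 17/4 at row 3 (w3 leaves); pivot element 4.
Divide row 3 by 4; eliminate column x4 from the other rows.
Second iteration: most negative z-row entry is -15/4 in column x1, so x1 enters.
Ratio test on column x1 — row 1: (79/4)/(9/4) = 79/9; row 2: (27/4)/(1/4) = 27; row 3: (17/4)/(3/4) = 17/3. Minimum is 17/3 at row 3 (x4 leaves); pivot element 3/4.
Divide row 3 by 3/4; eliminate column x1 from the other rows.
After both pivots, the entry at constraint row 1, column w3 is -1.

-1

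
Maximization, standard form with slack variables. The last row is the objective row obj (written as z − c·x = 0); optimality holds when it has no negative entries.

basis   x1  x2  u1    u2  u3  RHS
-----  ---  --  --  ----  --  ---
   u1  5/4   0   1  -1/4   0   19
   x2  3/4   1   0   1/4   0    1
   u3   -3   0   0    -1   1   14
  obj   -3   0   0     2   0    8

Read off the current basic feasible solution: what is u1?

u1 is basic (row 1); its value is the RHS of that row, 19.

19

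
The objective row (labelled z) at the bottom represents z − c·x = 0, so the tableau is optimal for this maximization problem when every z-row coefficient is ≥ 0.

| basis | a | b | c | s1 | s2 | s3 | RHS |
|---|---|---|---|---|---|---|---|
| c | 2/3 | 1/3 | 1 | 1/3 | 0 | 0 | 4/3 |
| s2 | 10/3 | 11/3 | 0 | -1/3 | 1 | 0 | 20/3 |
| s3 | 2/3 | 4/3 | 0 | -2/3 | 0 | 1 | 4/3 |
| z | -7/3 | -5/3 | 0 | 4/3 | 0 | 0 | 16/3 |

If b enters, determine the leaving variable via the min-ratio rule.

Column b entries and ratios — c: (4/3)/(1/3) = 4; s2: (20/3)/(11/3) = 20/11; s3: (4/3)/(4/3) = 1.
Smallest ratio is 1 in the row of s3, so s3 leaves.

s3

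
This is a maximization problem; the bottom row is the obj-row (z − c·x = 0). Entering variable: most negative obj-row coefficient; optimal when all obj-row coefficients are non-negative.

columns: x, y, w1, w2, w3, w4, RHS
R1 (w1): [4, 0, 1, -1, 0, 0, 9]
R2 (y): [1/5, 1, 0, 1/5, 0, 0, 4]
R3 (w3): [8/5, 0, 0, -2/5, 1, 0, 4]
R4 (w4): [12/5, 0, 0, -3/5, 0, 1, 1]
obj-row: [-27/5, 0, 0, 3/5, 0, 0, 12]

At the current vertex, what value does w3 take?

4

w3 is basic (row 3); its value is the RHS of that row, 4.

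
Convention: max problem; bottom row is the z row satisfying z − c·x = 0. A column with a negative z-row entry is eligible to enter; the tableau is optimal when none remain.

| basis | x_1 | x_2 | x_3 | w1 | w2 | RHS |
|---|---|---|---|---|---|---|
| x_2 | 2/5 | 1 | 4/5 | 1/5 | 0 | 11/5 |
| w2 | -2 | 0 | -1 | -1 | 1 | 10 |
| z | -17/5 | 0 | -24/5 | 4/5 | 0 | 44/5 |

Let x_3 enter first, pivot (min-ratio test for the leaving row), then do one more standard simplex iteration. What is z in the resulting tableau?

55/2

Ratio test on column x_3 — row 1: (11/5)/(4/5) = 11/4; row 2: entry -1 ≤ 0. Minimum is 11/4 at row 1 (x_2 leaves); pivot element 4/5.
Pivot on row 1; the z-row RHS becomes 44/5 − (-24/5)·(11/4) = 22.
Next entering variable (most negative z-row entry -1): x_1.
Ratio test on column x_1 — row 1: (11/4)/(1/2) = 11/2; row 2: entry -3/2 ≤ 0. Minimum is 11/2 at row 1 (x_3 leaves); pivot element 1/2.
After the second pivot the z-row RHS is 22 − (-1)·(11/2) = 55/2.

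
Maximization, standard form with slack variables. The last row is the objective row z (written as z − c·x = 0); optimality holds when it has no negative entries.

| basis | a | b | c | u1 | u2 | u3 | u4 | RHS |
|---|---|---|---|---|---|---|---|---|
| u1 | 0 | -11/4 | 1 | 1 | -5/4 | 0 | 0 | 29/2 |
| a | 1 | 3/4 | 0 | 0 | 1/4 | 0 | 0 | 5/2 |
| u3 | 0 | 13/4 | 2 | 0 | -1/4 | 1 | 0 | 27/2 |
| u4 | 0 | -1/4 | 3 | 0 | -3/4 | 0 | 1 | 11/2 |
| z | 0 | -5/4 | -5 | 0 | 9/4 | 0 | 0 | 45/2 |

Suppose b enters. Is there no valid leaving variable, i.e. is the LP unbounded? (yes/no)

no

Column b has positive entries in row(s) 2, 3, so the ratio test bounds it — not unbounded.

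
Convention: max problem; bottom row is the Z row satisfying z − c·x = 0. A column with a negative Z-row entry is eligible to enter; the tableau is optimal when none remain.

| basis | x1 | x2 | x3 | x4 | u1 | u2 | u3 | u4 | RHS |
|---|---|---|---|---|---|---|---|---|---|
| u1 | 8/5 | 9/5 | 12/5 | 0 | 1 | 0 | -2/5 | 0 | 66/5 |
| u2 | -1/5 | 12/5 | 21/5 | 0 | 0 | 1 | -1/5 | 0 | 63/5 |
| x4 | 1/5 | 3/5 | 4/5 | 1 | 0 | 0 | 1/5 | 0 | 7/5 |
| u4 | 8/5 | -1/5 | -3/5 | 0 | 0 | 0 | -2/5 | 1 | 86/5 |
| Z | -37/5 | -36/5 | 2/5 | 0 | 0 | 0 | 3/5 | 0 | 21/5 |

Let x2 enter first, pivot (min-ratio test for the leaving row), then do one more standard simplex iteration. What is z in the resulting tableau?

Ratio test on column x2 — row 1: (66/5)/(9/5) = 22/3; row 2: (63/5)/(12/5) = 21/4; row 3: (7/5)/(3/5) = 7/3; row 4: entry -1/5 ≤ 0. Minimum is 7/3 at row 3 (x4 leaves); pivot element 3/5.
Pivot on row 3; the Z-row RHS becomes 21/5 − (-36/5)·(7/3) = 21.
Next entering variable (most negative Z-row entry -5): x1.
Ratio test on column x1 — row 1: 9/1 = 9; row 2: entry -1 ≤ 0; row 3: (7/3)/(1/3) = 7; row 4: (53/3)/(5/3) = 53/5. Minimum is 7 at row 3 (x2 leaves); pivot element 1/3.
After the second pivot the Z-row RHS is 21 − (-5)·7 = 56.

56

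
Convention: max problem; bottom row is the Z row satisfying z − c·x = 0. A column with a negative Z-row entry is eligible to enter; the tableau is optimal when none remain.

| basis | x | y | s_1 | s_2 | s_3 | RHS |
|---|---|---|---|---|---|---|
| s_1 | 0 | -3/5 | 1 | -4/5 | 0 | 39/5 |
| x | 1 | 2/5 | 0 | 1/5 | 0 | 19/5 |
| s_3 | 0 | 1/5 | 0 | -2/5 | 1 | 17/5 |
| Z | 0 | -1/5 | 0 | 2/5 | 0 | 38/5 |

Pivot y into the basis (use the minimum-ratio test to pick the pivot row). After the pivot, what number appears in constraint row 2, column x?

5/2

Ratio test on column y — row 1: entry -3/5 ≤ 0; row 2: (19/5)/(2/5) = 19/2; row 3: (17/5)/(1/5) = 17. Minimum is 19/2 at row 2 (x leaves); pivot element 2/5.
Divide row 2 by 2/5; eliminate column y from the other rows.
In the new row 2, the x entry is the old entry divided by the pivot: 1/(2/5) = 5/2.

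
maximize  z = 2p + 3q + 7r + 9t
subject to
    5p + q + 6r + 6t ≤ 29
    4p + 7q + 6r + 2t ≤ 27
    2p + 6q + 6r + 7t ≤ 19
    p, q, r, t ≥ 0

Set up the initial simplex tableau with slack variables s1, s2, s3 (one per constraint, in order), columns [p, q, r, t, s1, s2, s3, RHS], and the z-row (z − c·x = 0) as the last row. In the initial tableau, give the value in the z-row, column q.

-3

The z-row carries the negated objective coefficients: the q entry is -3.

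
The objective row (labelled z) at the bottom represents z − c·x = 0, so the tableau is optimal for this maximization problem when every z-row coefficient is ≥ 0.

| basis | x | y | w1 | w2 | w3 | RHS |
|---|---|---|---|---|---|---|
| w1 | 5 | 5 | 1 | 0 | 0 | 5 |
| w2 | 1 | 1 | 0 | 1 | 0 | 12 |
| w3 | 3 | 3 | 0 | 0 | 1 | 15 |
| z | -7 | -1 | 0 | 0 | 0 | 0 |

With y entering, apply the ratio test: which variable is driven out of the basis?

w1

Column y entries and ratios — w1: 5/5 = 1; w2: 12/1 = 12; w3: 15/3 = 5.
Smallest ratio is 1 in the row of w1, so w1 leaves.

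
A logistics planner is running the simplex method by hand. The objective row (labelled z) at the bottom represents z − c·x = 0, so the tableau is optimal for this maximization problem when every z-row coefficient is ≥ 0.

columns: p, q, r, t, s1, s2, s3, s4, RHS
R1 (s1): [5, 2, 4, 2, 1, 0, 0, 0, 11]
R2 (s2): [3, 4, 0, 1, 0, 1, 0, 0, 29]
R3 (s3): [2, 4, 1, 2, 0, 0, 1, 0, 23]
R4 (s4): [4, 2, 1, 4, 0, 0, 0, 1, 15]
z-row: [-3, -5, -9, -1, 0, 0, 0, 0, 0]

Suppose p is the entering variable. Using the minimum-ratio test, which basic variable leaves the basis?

s1

Column p entries and ratios — s1: 11/5 = 11/5; s2: 29/3 = 29/3; s3: 23/2 = 23/2; s4: 15/4 = 15/4.
Smallest ratio is 11/5 in the row of s1, so s1 leaves.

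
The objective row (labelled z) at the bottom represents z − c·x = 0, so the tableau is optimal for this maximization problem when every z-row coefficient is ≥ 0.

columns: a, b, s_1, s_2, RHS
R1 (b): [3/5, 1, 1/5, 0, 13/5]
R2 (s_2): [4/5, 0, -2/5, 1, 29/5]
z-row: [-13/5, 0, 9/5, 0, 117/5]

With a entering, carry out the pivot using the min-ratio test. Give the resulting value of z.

104/3

Ratio test on column a — row 1: (13/5)/(3/5) = 13/3; row 2: (29/5)/(4/5) = 29/4. Minimum is 13/3 at row 1 (b leaves); pivot element 3/5.
Pivot on row 1; the z-row RHS becomes 117/5 − (-13/5)·(13/3) = 104/3.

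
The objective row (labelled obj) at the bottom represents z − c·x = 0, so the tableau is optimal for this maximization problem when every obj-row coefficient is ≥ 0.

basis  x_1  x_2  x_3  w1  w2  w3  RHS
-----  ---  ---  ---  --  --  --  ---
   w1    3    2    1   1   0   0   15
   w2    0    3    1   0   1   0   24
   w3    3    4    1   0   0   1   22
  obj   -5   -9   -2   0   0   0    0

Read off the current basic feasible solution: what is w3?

22

w3 is basic (row 3); its value is the RHS of that row, 22.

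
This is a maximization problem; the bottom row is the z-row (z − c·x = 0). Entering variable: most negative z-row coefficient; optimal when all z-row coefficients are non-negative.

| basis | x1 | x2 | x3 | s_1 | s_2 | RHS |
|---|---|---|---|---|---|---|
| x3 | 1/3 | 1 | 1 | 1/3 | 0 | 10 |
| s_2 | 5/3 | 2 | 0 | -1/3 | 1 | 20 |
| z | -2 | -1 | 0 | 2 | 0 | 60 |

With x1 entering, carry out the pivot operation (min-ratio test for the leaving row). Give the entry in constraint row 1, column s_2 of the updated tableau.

Ratio test on column x1 — row 1: 10/(1/3) = 30; row 2: 20/(5/3) = 12. Minimum is 12 at row 2 (s_2 leaves); pivot element 5/3.
Divide row 2 by 5/3; eliminate column x1 from the other rows.
Row 1 update in column s_2: 0 − (1/3)·(3/5) = -1/5.

-1/5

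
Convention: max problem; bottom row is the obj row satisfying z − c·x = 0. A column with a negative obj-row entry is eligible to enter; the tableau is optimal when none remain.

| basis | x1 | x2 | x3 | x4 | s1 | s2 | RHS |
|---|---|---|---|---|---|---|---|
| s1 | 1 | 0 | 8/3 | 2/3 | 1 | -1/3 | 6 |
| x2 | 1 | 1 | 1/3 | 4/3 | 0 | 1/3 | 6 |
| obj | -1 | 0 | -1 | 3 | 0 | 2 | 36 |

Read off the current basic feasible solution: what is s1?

s1 is basic (row 1); its value is the RHS of that row, 6.

6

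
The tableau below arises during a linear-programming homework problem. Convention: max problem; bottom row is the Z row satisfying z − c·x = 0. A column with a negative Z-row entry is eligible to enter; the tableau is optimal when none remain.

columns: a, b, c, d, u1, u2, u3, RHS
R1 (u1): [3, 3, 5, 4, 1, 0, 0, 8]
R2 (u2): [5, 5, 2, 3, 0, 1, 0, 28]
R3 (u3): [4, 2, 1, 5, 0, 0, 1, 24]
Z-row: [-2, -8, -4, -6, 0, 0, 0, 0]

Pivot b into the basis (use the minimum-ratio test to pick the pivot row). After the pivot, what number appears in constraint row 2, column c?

-19/3

Ratio test on column b — row 1: 8/3 = 8/3; row 2: 28/5 = 28/5; row 3: 24/2 = 12. Minimum is 8/3 at row 1 (u1 leaves); pivot element 3.
Divide row 1 by 3; eliminate column b from the other rows.
Row 2 update in column c: 2 − 5·(5/3) = -19/3.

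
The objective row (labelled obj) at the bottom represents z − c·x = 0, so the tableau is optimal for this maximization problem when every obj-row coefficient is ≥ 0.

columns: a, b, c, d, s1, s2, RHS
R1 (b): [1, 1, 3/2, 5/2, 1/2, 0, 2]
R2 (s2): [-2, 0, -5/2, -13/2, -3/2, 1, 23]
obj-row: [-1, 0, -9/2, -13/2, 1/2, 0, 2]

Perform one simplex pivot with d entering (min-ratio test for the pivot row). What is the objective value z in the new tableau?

Ratio test on column d — row 1: 2/(5/2) = 4/5; row 2: entry -13/2 ≤ 0. Minimum is 4/5 at row 1 (b leaves); pivot element 5/2.
Pivot on row 1; the obj-row RHS becomes 2 − (-13/2)·(4/5) = 36/5.

36/5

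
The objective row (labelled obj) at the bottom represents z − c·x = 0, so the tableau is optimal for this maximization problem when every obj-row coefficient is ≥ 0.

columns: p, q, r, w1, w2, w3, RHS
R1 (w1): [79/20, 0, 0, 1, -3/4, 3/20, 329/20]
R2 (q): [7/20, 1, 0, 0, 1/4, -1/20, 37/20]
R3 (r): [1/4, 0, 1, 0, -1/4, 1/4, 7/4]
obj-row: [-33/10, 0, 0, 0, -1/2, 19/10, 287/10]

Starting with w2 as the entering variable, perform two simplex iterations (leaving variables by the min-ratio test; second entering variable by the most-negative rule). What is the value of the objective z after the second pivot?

1096/25

Ratio test on column w2 — row 1: entry -3/4 ≤ 0; row 2: (37/20)/(1/4) = 37/5; row 3: entry -1/4 ≤ 0. Minimum is 37/5 at row 2 (q leaves); pivot element 1/4.
Pivot on row 2; the obj-row RHS becomes 287/10 − (-1/2)·(37/5) = 162/5.
Next entering variable (most negative obj-row entry -13/5): p.
Ratio test on column p — row 1: 22/5 = 22/5; row 2: (37/5)/(7/5) = 37/7; row 3: (18/5)/(3/5) = 6. Minimum is 22/5 at row 1 (w1 leaves); pivot element 5.
After the second pivot the obj-row RHS is 162/5 − (-13/5)·(22/5) = 1096/25.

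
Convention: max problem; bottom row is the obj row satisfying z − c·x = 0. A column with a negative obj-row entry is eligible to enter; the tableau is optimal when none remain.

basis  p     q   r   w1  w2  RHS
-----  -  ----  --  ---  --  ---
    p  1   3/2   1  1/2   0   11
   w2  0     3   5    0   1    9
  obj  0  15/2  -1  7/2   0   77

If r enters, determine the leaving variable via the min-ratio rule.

w2

Column r entries and ratios — p: 11/1 = 11; w2: 9/5 = 9/5.
Smallest ratio is 9/5 in the row of w2, so w2 leaves.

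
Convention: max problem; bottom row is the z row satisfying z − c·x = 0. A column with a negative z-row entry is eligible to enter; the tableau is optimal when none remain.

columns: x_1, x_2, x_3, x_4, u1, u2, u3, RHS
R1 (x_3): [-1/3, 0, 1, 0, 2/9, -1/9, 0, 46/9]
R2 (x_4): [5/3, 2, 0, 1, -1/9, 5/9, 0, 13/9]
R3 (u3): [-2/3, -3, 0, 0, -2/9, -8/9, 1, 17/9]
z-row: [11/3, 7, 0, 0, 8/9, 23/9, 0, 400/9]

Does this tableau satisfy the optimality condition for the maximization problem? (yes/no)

yes

Every z-row coefficient is ≥ 0, so the tableau is optimal.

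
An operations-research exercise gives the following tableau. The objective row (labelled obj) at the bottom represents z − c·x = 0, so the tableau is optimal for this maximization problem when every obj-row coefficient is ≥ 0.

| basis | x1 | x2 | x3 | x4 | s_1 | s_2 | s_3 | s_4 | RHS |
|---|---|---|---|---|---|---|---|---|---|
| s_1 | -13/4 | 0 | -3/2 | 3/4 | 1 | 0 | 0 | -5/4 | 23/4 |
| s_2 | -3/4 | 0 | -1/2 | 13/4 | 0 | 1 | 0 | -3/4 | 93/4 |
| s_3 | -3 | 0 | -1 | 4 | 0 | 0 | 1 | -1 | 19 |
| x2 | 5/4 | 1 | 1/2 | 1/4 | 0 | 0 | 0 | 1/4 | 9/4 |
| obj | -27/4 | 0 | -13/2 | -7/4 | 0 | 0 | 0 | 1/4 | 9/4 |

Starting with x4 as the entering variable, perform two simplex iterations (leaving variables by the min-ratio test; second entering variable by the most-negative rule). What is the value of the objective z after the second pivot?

Ratio test on column x4 — row 1: (23/4)/(3/4) = 23/3; row 2: (93/4)/(13/4) = 93/13; row 3: 19/4 = 19/4; row 4: (9/4)/(1/4) = 9. Minimum is 19/4 at row 3 (s_3 leaves); pivot element 4.
Pivot on row 3; the obj-row RHS becomes 9/4 − (-7/4)·(19/4) = 169/16.
Next entering variable (most negative obj-row entry -129/16): x1.
Ratio test on column x1 — row 1: entry -43/16 ≤ 0; row 2: (125/16)/(27/16) = 125/27; row 3: entry -3/4 ≤ 0; row 4: (17/16)/(23/16) = 17/23. Minimum is 17/23 at row 4 (x2 leaves); pivot element 23/16.
After the second pivot the obj-row RHS is 169/16 − (-129/16)·(17/23) = 380/23.

380/23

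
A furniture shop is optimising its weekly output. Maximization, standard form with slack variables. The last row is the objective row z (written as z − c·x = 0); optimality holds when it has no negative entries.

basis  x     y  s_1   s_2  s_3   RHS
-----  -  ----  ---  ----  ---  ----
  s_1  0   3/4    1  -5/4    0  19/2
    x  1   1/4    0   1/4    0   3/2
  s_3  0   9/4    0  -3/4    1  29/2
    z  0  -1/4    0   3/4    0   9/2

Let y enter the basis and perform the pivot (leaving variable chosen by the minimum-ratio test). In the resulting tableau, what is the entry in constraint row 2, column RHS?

6

Ratio test on column y — row 1: (19/2)/(3/4) = 38/3; row 2: (3/2)/(1/4) = 6; row 3: (29/2)/(9/4) = 58/9. Minimum is 6 at row 2 (x leaves); pivot element 1/4.
Divide row 2 by 1/4; eliminate column y from the other rows.
In the new row 2, the RHS entry is the old entry divided by the pivot: (3/2)/(1/4) = 6.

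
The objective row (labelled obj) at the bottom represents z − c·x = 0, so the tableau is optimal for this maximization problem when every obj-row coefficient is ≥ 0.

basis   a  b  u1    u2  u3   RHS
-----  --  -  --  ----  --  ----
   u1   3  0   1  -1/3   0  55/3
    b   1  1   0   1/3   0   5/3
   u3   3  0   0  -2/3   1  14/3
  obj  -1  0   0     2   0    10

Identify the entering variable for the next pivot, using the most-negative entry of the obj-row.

Negative obj-row entries: a: -1.
The most negative is -1 in column a, so a enters.

a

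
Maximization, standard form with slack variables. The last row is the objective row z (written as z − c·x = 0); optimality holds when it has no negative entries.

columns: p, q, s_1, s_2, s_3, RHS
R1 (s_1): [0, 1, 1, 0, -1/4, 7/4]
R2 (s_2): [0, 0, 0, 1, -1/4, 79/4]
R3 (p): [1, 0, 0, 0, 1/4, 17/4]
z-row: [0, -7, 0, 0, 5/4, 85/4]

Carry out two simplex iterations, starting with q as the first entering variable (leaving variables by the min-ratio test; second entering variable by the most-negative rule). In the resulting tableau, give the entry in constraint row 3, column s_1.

Ratio test on column q — row 1: (7/4)/1 = 7/4; row 2: entry 0 ≤ 0; row 3: entry 0 ≤ 0. Minimum is 7/4 at row 1 (s_1 leaves); pivot element 1.
Divide row 1 by 1; eliminate column q from the other rows.
Second iteration: most negative z-row entry is -1/2 in column s_3, so s_3 enters.
Ratio test on column s_3 — row 1: entry -1/4 ≤ 0; row 2: entry -1/4 ≤ 0; row 3: (17/4)/(1/4) = 17. Minimum is 17 at row 3 (p leaves); pivot element 1/4.
Divide row 3 by 1/4; eliminate column s_3 from the other rows.
After both pivots, the entry at constraint row 3, column s_1 is 0.

0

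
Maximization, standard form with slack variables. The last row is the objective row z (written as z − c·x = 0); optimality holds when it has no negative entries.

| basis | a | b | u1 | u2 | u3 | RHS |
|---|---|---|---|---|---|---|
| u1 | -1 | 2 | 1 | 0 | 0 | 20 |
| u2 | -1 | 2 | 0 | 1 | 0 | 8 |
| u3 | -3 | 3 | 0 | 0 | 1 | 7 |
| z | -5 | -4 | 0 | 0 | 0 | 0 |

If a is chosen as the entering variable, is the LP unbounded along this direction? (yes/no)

yes

Every constraint-row entry in column a is ≤ 0, so increasing a is unbounded.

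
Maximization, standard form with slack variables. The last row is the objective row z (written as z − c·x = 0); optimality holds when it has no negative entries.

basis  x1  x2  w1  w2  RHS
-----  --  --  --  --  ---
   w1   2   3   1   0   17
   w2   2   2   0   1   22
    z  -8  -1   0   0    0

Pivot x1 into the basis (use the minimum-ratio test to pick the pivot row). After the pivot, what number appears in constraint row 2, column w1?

-1

Ratio test on column x1 — row 1: 17/2 = 17/2; row 2: 22/2 = 11. Minimum is 17/2 at row 1 (w1 leaves); pivot element 2.
Divide row 1 by 2; eliminate column x1 from the other rows.
Row 2 update in column w1: 0 − 2·(1/2) = -1.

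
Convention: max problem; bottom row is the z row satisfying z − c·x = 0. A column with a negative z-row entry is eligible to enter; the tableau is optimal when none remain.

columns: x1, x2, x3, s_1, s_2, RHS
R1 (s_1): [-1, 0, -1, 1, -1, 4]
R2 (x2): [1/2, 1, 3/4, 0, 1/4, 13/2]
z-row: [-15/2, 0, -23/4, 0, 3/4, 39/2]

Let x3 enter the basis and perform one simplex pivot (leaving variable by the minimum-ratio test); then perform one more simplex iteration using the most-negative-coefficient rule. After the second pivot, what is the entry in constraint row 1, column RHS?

17

Ratio test on column x3 — row 1: entry -1 ≤ 0; row 2: (13/2)/(3/4) = 26/3. Minimum is 26/3 at row 2 (x2 leaves); pivot element 3/4.
Divide row 2 by 3/4; eliminate column x3 from the other rows.
Second iteration: most negative z-row entry is -11/3 in column x1, so x1 enters.
Ratio test on column x1 — row 1: entry -1/3 ≤ 0; row 2: (26/3)/(2/3) = 13. Minimum is 13 at row 2 (x3 leaves); pivot element 2/3.
Divide row 2 by 2/3; eliminate column x1 from the other rows.
After both pivots, the entry at constraint row 1, column RHS is 17.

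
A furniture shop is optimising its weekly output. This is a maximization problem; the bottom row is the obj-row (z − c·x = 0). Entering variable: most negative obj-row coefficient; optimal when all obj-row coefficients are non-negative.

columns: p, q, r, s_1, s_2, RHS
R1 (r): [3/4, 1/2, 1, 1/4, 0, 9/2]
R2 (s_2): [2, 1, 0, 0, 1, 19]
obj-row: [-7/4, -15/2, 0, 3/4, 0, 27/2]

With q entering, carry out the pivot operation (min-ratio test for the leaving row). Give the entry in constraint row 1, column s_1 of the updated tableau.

Ratio test on column q — row 1: (9/2)/(1/2) = 9; row 2: 19/1 = 19. Minimum is 9 at row 1 (r leaves); pivot element 1/2.
Divide row 1 by 1/2; eliminate column q from the other rows.
In the new row 1, the s_1 entry is the old entry divided by the pivot: (1/4)/(1/2) = 1/2.

1/2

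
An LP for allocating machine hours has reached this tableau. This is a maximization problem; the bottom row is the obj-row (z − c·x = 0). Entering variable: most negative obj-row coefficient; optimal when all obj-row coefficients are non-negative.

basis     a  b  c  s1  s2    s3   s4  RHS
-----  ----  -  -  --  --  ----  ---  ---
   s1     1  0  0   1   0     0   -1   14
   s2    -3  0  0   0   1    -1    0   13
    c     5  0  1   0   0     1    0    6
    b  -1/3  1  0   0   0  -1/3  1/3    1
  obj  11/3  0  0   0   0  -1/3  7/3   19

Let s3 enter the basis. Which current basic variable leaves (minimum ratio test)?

Column s3 entries and ratios — s1: 0 ≤ 0, skip; s2: -1 ≤ 0, skip; c: 6/1 = 6; b: -1/3 ≤ 0, skip.
Smallest ratio is 6 in the row of c, so c leaves.

c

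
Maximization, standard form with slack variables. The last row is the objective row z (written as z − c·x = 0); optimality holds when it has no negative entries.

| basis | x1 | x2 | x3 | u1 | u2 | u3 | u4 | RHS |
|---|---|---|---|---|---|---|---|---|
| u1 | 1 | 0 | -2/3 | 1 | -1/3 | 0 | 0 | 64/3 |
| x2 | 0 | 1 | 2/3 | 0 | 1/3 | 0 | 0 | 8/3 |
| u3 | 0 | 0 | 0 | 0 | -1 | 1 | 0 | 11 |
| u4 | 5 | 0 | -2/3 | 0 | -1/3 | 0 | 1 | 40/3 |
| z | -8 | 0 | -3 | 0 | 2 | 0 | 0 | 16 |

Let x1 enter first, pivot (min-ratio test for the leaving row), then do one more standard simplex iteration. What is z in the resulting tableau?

268/5

Ratio test on column x1 — row 1: (64/3)/1 = 64/3; row 2: entry 0 ≤ 0; row 3: entry 0 ≤ 0; row 4: (40/3)/5 = 8/3. Minimum is 8/3 at row 4 (u4 leaves); pivot element 5.
Pivot on row 4; the z-row RHS becomes 16 − (-8)·(8/3) = 112/3.
Next entering variable (most negative z-row entry -61/15): x3.
Ratio test on column x3 — row 1: entry -8/15 ≤ 0; row 2: (8/3)/(2/3) = 4; row 3: entry 0 ≤ 0; row 4: entry -2/15 ≤ 0. Minimum is 4 at row 2 (x2 leaves); pivot element 2/3.
After the second pivot the z-row RHS is 112/3 − (-61/15)·4 = 268/5.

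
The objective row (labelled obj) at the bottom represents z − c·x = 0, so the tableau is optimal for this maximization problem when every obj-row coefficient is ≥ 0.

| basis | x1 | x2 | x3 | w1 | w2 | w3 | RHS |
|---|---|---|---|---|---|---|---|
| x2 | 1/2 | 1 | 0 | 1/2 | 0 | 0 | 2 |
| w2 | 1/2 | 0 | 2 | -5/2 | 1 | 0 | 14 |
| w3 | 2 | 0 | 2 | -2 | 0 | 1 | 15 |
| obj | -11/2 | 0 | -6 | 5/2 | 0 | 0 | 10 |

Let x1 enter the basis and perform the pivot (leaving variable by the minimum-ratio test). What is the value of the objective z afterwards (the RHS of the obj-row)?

32

Ratio test on column x1 — row 1: 2/(1/2) = 4; row 2: 14/(1/2) = 28; row 3: 15/2 = 15/2. Minimum is 4 at row 1 (x2 leaves); pivot element 1/2.
Pivot on row 1; the obj-row RHS becomes 10 − (-11/2)·4 = 32.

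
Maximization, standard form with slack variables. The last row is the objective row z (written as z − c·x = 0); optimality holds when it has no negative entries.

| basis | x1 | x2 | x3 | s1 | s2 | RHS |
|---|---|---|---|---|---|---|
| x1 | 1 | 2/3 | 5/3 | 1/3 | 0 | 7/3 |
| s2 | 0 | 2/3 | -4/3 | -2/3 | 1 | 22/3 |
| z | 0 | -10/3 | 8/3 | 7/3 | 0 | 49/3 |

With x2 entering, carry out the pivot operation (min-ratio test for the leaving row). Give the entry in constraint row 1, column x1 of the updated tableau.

3/2

Ratio test on column x2 — row 1: (7/3)/(2/3) = 7/2; row 2: (22/3)/(2/3) = 11. Minimum is 7/2 at row 1 (x1 leaves); pivot element 2/3.
Divide row 1 by 2/3; eliminate column x2 from the other rows.
In the new row 1, the x1 entry is the old entry divided by the pivot: 1/(2/3) = 3/2.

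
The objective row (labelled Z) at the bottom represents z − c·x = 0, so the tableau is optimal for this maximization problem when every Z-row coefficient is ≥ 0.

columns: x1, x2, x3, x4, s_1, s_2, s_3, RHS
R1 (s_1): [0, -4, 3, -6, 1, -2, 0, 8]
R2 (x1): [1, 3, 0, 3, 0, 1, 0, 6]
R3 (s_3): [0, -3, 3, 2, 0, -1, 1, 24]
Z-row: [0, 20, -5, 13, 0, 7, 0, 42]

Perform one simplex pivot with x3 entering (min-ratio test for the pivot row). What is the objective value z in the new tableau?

166/3

Ratio test on column x3 — row 1: 8/3 = 8/3; row 2: entry 0 ≤ 0; row 3: 24/3 = 8. Minimum is 8/3 at row 1 (s_1 leaves); pivot element 3.
Pivot on row 1; the Z-row RHS becomes 42 − (-5)·(8/3) = 166/3.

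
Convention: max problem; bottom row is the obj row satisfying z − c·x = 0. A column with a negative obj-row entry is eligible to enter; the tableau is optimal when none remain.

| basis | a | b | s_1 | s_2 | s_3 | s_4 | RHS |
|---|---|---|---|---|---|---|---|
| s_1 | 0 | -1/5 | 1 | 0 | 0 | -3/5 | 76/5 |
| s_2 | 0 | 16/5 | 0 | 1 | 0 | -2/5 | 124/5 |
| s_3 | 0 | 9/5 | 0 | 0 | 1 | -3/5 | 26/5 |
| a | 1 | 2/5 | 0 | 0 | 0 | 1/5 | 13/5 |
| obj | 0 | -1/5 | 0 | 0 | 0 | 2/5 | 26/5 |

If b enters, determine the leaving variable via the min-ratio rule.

Column b entries and ratios — s_1: -1/5 ≤ 0, skip; s_2: (124/5)/(16/5) = 31/4; s_3: (26/5)/(9/5) = 26/9; a: (13/5)/(2/5) = 13/2.
Smallest ratio is 26/9 in the row of s_3, so s_3 leaves.

s_3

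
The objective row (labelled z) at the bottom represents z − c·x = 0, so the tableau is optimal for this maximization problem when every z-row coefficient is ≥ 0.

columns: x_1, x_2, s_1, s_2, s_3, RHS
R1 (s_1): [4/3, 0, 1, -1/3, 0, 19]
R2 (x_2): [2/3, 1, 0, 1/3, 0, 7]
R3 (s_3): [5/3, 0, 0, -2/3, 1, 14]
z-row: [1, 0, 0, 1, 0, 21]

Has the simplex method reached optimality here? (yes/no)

yes

Every z-row coefficient is ≥ 0, so the tableau is optimal.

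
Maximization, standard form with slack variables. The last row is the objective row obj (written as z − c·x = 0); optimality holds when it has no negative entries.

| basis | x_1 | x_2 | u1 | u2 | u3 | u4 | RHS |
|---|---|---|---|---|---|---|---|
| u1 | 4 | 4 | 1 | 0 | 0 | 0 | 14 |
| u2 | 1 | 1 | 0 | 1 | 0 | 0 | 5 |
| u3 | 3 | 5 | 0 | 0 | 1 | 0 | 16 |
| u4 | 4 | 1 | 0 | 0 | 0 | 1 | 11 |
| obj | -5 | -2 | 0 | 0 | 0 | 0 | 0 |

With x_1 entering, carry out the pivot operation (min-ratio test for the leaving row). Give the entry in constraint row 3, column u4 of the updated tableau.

-3/4

Ratio test on column x_1 — row 1: 14/4 = 7/2; row 2: 5/1 = 5; row 3: 16/3 = 16/3; row 4: 11/4 = 11/4. Minimum is 11/4 at row 4 (u4 leaves); pivot element 4.
Divide row 4 by 4; eliminate column x_1 from the other rows.
Row 3 update in column u4: 0 − 3·(1/4) = -3/4.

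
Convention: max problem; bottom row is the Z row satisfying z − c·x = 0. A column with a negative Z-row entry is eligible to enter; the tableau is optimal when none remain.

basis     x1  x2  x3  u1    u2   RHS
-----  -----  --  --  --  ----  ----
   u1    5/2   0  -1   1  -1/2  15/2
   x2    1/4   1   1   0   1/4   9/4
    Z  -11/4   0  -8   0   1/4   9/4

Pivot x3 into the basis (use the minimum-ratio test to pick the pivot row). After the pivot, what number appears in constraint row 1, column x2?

Ratio test on column x3 — row 1: entry -1 ≤ 0; row 2: (9/4)/1 = 9/4. Minimum is 9/4 at row 2 (x2 leaves); pivot element 1.
Divide row 2 by 1; eliminate column x3 from the other rows.
Row 1 update in column x2: 0 − (-1)·1 = 1.

1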